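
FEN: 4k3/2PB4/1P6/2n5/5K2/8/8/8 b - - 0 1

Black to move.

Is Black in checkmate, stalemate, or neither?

Black to move; black king on e8.
In check: yes, from the white bishop on d7.
Legal moves for Black: Kf8, Kf7, Ke7, Kxd7, Nxd7.
Black is in check but has 5 legal moves → neither.

neither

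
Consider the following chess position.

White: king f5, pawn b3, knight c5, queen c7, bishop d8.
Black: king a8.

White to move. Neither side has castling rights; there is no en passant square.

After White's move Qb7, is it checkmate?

yes

After Qb7: black king on a8; in check: yes, from the white queen on b7.
King squares — a7: attacked by Qb7; b7: attacked by Nc5; b8: attacked by Qb7.
Black has no legal moves → checkmate.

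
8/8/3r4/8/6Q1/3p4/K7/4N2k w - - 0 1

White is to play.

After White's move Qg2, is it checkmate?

After Qg2: black king on h1; in check: yes, from the white queen on g2.
King squares — g1: attacked by Qg2; g2: attacked by Ne1; h2: attacked by Qg2.
Black has no legal moves → checkmate.

yes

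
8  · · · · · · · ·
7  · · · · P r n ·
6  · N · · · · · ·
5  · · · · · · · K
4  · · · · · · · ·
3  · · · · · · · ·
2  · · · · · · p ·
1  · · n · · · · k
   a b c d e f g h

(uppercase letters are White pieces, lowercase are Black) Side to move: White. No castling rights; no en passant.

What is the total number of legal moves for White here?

White to move; king on h5.
In check: yes, from the black knight on g7.
Legal moves: Kh6, Kg6, Kg5, Kh4, Kg4.
Count: 5.

5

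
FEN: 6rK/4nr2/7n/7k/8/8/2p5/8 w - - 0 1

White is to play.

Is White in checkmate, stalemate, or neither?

checkmate

White to move; white king on h8.
In check: yes, from the black rook on g8.
King squares — g7: attacked by Rf7; h7: attacked by Rf7; g8: attacked by Nh6.
Legal moves for White: none.
In check with no legal moves → checkmate.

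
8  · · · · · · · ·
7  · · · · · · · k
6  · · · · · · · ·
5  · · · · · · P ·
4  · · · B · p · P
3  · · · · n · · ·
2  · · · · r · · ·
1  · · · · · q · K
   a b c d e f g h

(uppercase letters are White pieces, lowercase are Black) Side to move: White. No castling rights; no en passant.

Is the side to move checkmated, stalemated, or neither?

White to move; white king on h1.
In check: yes, from the black queen on f1.
King squares — g1: attacked by Qf1; g2: attacked by Qf1; h2: attacked by Re2.
Legal moves for White: none.
In check with no legal moves → checkmate.

checkmate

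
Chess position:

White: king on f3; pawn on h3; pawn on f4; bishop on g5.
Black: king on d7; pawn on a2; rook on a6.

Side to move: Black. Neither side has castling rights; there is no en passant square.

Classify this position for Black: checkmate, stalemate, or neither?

neither

Black to move; black king on d7.
In check: no.
Legal moves for Black include: Ke8, Kc8, Kc7, Ke6, Kd6, Kc6, Ra8, Ra7, Rh6, Rg6, Rf6, Re6, Rd6, Rc6, Rb6, Ra5, Ra4, Ra3+, ... (list truncated; more exist).
Black has legal moves and is not in check → neither.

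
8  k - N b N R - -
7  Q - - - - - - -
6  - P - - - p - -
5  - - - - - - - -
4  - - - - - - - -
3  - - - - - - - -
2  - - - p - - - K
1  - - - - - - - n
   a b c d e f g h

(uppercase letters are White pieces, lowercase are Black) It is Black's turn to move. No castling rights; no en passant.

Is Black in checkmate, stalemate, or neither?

Black to move; black king on a8.
In check: yes, from the white queen on a7.
King squares — a7: attacked by Pb6; b7: attacked by Qa7; b8: attacked by Qa7.
Legal moves for Black: none.
In check with no legal moves → checkmate.

checkmate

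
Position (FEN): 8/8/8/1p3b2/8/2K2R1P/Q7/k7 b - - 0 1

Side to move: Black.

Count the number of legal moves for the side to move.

1

Black to move; king on a1.
In check: yes, from the white queen on a2.
Legal moves: Kxa2.
Count: 1.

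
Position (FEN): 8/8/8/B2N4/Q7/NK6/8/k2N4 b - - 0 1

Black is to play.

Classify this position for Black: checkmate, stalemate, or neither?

Black to move; black king on a1.
In check: no.
King squares — b1: attacked by Na3; a2: attacked by Kb3; b2: attacked by Nd1.
Legal moves for Black: none.
Not in check and no legal moves → stalemate.

stalemate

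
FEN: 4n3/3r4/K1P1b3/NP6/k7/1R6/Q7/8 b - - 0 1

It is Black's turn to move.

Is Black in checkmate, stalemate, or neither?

Black to move; black king on a4.
In check: yes, from the white queen on a2.
King squares — a3: attacked by Qa2; b3: attacked by Qa2; b4: attacked by Rb3; a5: attacked by Qa2; b5: attacked by Rb3.
Legal moves for Black: none.
In check with no legal moves → checkmate.

checkmate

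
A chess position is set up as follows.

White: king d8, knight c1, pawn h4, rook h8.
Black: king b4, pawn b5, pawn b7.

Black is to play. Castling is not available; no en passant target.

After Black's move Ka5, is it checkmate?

no

After Ka5: white king on d8; in check: no.
White is not in check, so this cannot be checkmate.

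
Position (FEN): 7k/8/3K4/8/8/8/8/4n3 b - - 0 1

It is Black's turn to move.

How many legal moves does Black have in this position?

7

Black to move; king on h8.
In check: no.
Legal moves: Kg8, Kh7, Kg7, Nf3, Nd3, Ng2, Nc2.
Count: 7.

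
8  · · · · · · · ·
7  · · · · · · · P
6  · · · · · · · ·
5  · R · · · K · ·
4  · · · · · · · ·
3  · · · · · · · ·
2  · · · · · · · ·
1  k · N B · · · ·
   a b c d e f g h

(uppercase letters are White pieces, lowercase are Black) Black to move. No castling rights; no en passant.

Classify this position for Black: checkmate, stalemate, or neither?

stalemate

Black to move; black king on a1.
In check: no.
King squares — b1: attacked by Rb5; a2: attacked by Nc1; b2: attacked by Rb5.
Legal moves for Black: none.
Not in check and no legal moves → stalemate.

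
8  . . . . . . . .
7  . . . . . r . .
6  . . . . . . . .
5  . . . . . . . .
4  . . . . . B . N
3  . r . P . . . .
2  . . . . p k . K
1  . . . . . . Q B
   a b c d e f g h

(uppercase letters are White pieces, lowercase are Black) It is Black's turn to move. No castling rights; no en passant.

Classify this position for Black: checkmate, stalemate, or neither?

checkmate

Black to move; black king on f2.
In check: yes, from the white queen on g1.
King squares — e1: attacked by Qg1; f1: attacked by Qg1; g1: attacked by Kh2; e2: own pawn; g2: attacked by Qg1; e3: attacked by Qg1; f3: attacked by Bh1; g3: attacked by Qg1.
Legal moves for Black: none.
In check with no legal moves → checkmate.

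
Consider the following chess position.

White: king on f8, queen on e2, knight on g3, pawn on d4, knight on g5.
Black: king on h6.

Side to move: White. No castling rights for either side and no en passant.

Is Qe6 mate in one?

no

After Qe6: black king on h6; in check: yes, from the white queen on e6.
Black has 1 legal reply: Kxg5.
In check but a legal move exists → not checkmate.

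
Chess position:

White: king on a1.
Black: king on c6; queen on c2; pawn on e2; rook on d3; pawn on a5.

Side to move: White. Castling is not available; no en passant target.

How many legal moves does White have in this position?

0

White to move; king on a1.
In check: no.
Legal moves: none.
Count: 0.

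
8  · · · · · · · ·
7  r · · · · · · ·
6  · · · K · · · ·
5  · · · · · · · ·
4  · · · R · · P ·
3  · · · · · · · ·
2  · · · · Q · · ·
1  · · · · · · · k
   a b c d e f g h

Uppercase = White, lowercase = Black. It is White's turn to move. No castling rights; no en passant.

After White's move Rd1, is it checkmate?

yes

After Rd1: black king on h1; in check: yes, from the white rook on d1.
King squares — g1: attacked by Rd1; g2: attacked by Qe2; h2: attacked by Qe2.
Black has no legal moves → checkmate.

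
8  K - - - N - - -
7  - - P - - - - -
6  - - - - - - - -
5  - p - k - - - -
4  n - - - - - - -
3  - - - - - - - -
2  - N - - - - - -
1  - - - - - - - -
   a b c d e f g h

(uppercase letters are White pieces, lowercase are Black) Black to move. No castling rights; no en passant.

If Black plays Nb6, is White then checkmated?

After Nb6: white king on a8; in check: yes, from the black knight on b6.
White has 3 legal replies: Kb8, Kb7, Ka7.
In check but a legal move exists → not checkmate.

no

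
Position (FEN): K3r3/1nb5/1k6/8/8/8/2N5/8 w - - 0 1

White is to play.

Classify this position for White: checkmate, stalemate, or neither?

checkmate

White to move; white king on a8.
In check: yes, from the black rook on e8.
King squares — a7: attacked by Kb6; b7: attacked by Kb6; b8: attacked by Bc7.
Legal moves for White: none.
In check with no legal moves → checkmate.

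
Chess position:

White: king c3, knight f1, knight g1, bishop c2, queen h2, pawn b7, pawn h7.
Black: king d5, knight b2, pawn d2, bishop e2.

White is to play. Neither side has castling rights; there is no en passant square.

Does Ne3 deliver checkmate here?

After Ne3: black king on d5; in check: yes, from the white knight on e3.
Black has 3 legal replies: Ke6, Kc6, Kc5.
In check but a legal move exists → not checkmate.

no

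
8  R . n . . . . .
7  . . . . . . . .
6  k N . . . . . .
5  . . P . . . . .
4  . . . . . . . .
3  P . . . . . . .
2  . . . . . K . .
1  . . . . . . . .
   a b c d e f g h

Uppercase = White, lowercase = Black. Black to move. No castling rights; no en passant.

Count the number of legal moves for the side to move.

Black to move; king on a6.
In check: yes, from the white rook on a8.
Legal moves: Kb7, Kb5, Na7.
Count: 3.

3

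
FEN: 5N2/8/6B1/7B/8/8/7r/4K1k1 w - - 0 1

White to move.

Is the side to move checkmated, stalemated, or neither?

White to move; white king on e1.
In check: no.
Legal moves for White: Nh7, Nd7, Ne6, Be8, Bh7, Bf7, Bf5, Be4, Bd3, Bc2, Bb1, Bg4, Bf3, Be2, Bd1, Kd1.
White has 16 legal moves and is not in check → neither.

neither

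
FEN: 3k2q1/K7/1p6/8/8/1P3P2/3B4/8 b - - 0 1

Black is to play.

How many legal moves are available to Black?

22

Black to move; king on d8.
In check: no.
Legal moves: Qh8, Qf8, Qe8, Qh7+, Qg7+, Qf7+, Qg6, Qe6, Qg5, Qd5, Qg4, Qc4, Qg3, Qxb3, Qg2, Qg1, Ke8, Kc8, Ke7, Kd7, Kc7, b5.
Count: 22.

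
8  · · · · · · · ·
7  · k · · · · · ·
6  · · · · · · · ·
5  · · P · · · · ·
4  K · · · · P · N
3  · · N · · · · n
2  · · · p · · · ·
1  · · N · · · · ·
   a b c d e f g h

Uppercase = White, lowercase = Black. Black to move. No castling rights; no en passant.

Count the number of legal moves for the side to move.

19

Black to move; king on b7.
In check: no.
Legal moves: Kc8, Kb8, Ka8, Kc7, Ka7, Kc6, Ka6, Ng5, Nxf4, Nf2, Ng1, dxc1=Q, dxc1=R, dxc1=B, dxc1=N, d1=Q+, d1=R, d1=B+, d1=N.
Count: 19.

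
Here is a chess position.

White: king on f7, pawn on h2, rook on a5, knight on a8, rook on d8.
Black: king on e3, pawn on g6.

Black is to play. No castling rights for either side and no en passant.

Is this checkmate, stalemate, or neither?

neither

Black to move; black king on e3.
In check: no.
Legal moves for Black: Kf4, Ke4, Kf3, Kf2, Ke2, g5.
Black has 6 legal moves and is not in check → neither.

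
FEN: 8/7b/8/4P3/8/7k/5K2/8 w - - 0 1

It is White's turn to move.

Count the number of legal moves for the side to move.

7

White to move; king on f2.
In check: no.
Legal moves: Kf3, Ke3, Ke2, Kg1, Kf1, Ke1, e6.
Count: 7.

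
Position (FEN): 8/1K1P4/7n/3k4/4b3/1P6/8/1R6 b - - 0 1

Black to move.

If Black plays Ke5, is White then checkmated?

After Ke5: white king on b7; in check: yes, from the black bishop on e4.
White has 6 legal replies: Kc8, Kb8, Kc7, Ka7, Kb6, Ka6.
In check but a legal move exists → not checkmate.

no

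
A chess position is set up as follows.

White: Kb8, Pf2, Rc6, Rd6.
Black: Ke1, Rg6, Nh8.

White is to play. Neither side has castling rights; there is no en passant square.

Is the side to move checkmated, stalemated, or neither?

neither

White to move; white king on b8.
In check: no.
Legal moves for White include: Kc8, Ka8, Kc7, Kb7, Ka7, Rd8, Rd7, Rxg6, Rf6, Re6+, Rd5, Rd4, Rd3, Rd2, Rd1+, Rc8, Rc7, Rb6, ... (list truncated; more exist).
White has legal moves and is not in check → neither.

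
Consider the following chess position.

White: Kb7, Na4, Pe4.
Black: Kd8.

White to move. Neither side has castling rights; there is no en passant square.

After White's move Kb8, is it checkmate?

After Kb8: black king on d8; in check: no.
Black is not in check, so this cannot be checkmate.

no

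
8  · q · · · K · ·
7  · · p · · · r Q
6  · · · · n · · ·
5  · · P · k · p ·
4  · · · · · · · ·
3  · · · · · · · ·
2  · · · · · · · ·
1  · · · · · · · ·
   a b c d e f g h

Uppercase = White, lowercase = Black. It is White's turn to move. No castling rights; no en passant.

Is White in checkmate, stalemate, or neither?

White to move; white king on f8.
In check: yes, from the black knight on e6 and the black queen on b8.
King squares — e7: attacked by Rg7; f7: attacked by Rg7; g7: attacked by Ne6; e8: attacked by Qb8; g8: attacked by Rg7.
Legal moves for White: none.
In check with no legal moves → checkmate.

checkmate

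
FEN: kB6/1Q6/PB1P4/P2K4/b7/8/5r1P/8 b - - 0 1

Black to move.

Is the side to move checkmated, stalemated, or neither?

checkmate

Black to move; black king on a8.
In check: yes, from the white queen on b7.
King squares — a7: attacked by Bb6; b7: attacked by Pa6; b8: attacked by Qb7.
Legal moves for Black: none.
In check with no legal moves → checkmate.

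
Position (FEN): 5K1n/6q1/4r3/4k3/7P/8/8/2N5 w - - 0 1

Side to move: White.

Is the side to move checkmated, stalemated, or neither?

White to move; white king on f8.
In check: yes, from the black queen on g7.
King squares — e7: attacked by Re6; f7: attacked by Qg7; g7: available; e8: attacked by Re6; g8: attacked by Qg7.
Legal moves for White: Kxg7.
White is in check but has 1 legal move → neither.

neither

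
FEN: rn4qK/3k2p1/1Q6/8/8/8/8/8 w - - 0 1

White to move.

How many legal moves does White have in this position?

White to move; king on h8.
In check: yes, from the black queen on g8.
Legal moves: Kxg8.
Count: 1.

1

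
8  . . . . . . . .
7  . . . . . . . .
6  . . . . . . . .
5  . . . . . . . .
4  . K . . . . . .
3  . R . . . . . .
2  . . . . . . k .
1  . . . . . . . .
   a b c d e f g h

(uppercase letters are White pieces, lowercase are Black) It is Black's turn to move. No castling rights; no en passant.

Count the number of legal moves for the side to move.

Black to move; king on g2.
In check: no.
Legal moves: Kh2, Kf2, Kh1, Kg1, Kf1.
Count: 5.

5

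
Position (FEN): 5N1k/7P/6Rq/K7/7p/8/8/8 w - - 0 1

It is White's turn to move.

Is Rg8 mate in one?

After Rg8: black king on h8; in check: yes, from the white rook on g8.
King squares — g7: attacked by Rg8; h7: attacked by Nf8; g8: attacked by Ph7.
Black has no legal moves → checkmate.

yes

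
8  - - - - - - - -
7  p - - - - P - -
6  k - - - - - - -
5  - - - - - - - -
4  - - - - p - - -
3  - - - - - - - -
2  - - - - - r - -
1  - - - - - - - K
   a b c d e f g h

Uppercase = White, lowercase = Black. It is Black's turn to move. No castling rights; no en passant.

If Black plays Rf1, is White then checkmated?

no

After Rf1: white king on h1; in check: yes, from the black rook on f1.
White has 2 legal replies: Kh2, Kg2.
In check but a legal move exists → not checkmate.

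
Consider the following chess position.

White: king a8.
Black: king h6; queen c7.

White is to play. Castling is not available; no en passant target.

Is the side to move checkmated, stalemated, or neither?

White to move; white king on a8.
In check: no.
King squares — a7: attacked by Qc7; b7: attacked by Qc7; b8: attacked by Qc7.
Legal moves for White: none.
Not in check and no legal moves → stalemate.

stalemate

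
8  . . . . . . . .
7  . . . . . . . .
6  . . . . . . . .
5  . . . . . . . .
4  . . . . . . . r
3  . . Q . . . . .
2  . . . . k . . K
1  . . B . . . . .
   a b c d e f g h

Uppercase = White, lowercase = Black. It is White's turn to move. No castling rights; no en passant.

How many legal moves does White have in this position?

4

White to move; king on h2.
In check: yes, from the black rook on h4.
Legal moves: Kg3, Kg2, Kg1, Qh3.
Count: 4.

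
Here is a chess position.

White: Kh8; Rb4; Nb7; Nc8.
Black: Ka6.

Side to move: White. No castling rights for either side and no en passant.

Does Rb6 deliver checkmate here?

After Rb6: black king on a6; in check: yes, from the white rook on b6.
King squares — a5: attacked by Nb7; b5: attacked by Rb6; b6: attacked by Nc8; a7: attacked by Nc8; b7: attacked by Rb6.
Black has no legal moves → checkmate.

yes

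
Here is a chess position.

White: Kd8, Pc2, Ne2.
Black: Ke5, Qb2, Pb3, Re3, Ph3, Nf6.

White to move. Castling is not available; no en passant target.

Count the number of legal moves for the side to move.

12

White to move; king on d8.
In check: no.
Legal moves: Kc8, Ke7, Kc7, Nf4, Nd4, Ng3, Nc3, Ng1, Nc1, cxb3, c3, c4.
Count: 12.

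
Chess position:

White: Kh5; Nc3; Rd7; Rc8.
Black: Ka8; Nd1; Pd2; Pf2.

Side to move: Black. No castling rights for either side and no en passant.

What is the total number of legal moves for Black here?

Black to move; king on a8.
In check: yes, from the white rook on c8.
Legal moves: none.
Count: 0.

0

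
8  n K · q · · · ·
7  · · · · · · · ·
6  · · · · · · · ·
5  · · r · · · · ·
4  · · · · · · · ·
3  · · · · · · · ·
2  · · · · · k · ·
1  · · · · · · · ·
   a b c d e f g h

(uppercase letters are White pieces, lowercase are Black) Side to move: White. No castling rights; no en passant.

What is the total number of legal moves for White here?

2

White to move; king on b8.
In check: yes, from the black queen on d8.
Legal moves: Kb7, Ka7.
Count: 2.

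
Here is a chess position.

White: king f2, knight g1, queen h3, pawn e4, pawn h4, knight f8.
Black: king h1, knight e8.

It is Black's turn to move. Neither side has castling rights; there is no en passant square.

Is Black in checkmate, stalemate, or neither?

Black to move; black king on h1.
In check: yes, from the white queen on h3.
King squares — g1: attacked by Kf2; g2: attacked by Kf2; h2: attacked by Qh3.
Legal moves for Black: none.
In check with no legal moves → checkmate.

checkmate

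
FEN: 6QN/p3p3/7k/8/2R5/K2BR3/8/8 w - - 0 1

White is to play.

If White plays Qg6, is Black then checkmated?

After Qg6: black king on h6; in check: yes, from the white queen on g6.
King squares — g5: attacked by Qg6; h5: attacked by Qg6; g6: attacked by Bd3; g7: attacked by Qg6; h7: attacked by Qg6.
Black has no legal moves → checkmate.

yes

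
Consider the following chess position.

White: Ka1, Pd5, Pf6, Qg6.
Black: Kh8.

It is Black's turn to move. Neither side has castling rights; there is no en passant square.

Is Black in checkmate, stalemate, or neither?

stalemate

Black to move; black king on h8.
In check: no.
King squares — g7: attacked by Pf6; h7: attacked by Qg6; g8: attacked by Qg6.
Legal moves for Black: none.
Not in check and no legal moves → stalemate.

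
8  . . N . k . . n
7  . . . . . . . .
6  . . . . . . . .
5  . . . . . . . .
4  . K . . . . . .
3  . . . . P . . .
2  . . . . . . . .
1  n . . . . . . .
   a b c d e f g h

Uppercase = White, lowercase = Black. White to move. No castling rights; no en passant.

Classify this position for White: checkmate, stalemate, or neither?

neither

White to move; white king on b4.
In check: no.
Legal moves for White: Ne7, Na7, Nd6+, Nb6, Kc5, Kb5, Ka5, Kc4, Ka4, Kc3, Ka3, e4.
White has 12 legal moves and is not in check → neither.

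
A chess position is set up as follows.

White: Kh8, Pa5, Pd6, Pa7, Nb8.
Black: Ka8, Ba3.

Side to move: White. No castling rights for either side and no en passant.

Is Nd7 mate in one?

no

After Nd7: black king on a8; in check: no.
Black is not in check, so this cannot be checkmate.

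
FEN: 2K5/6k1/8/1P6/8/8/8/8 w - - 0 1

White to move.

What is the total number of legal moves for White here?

6

White to move; king on c8.
In check: no.
Legal moves: Kd8, Kb8, Kd7, Kc7, Kb7, b6.
Count: 6.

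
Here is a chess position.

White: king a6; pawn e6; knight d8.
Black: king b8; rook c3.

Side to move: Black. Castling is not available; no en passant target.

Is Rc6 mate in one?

no

After Rc6: white king on a6; in check: yes, from the black rook on c6.
White has 3 legal replies: Kb5, Ka5, Nxc6+.
In check but a legal move exists → not checkmate.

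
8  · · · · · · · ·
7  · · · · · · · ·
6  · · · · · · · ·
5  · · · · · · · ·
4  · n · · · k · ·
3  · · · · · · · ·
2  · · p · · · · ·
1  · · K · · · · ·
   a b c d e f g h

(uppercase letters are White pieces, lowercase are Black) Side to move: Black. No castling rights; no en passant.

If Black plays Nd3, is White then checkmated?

no

After Nd3: white king on c1; in check: yes, from the black knight on d3.
White has 2 legal replies: Kd2, Kxc2.
In check but a legal move exists → not checkmate.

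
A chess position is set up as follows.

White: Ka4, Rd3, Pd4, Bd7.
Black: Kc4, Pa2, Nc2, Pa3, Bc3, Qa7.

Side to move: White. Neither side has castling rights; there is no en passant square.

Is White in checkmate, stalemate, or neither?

White to move; white king on a4.
In check: yes, from the black queen on a7.
King squares — a3: attacked by Nc2; b3: attacked by Kc4; b4: attacked by Nc2; a5: attacked by Bc3; b5: attacked by Kc4.
Legal moves for White: none.
In check with no legal moves → checkmate.

checkmate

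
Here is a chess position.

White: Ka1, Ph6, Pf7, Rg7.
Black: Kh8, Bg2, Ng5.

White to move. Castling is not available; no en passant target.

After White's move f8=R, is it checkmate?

yes

After f8=R: black king on h8; in check: yes, from the white rook on f8.
King squares — g7: attacked by Ph6; h7: attacked by Rg7; g8: attacked by Rg7.
Black has no legal moves → checkmate.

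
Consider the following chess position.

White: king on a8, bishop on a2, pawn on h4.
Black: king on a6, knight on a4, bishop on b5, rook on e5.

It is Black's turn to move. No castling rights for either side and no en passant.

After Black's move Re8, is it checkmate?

yes

After Re8: white king on a8; in check: yes, from the black rook on e8.
King squares — a7: attacked by Ka6; b7: attacked by Ka6; b8: attacked by Re8.
White has no legal moves → checkmate.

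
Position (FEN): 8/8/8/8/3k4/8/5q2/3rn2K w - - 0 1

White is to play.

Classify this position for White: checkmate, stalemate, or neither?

White to move; white king on h1.
In check: no.
King squares — g1: attacked by Qf2; g2: attacked by Ne1; h2: attacked by Qf2.
Legal moves for White: none.
Not in check and no legal moves → stalemate.

stalemate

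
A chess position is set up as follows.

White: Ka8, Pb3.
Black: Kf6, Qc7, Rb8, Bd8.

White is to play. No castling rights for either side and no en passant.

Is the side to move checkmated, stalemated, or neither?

White to move; white king on a8.
In check: yes, from the black rook on b8.
King squares — a7: attacked by Qc7; b7: attacked by Qc7; b8: attacked by Qc7.
Legal moves for White: none.
In check with no legal moves → checkmate.

checkmate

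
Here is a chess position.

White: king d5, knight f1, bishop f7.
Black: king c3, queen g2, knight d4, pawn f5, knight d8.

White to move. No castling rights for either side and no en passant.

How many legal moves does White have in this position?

3

White to move; king on d5.
In check: yes, from the black queen on g2.
Legal moves: Kd6, Ke5, Kc5.
Count: 3.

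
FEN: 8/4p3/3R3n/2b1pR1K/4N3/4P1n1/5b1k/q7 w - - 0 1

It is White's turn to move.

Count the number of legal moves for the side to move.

White to move; king on h5.
In check: yes, from the black knight on g3.
Legal moves: Kxh6, Kg6, Kg5, Kh4, Nxg3.
Count: 5.

5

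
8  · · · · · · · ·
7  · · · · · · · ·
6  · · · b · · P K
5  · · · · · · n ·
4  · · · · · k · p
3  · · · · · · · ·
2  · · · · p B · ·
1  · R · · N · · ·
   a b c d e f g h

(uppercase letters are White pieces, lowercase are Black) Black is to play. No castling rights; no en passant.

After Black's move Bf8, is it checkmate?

After Bf8: white king on h6; in check: yes, from the black bishop on f8.
White has 2 legal replies: Kh5, g7.
In check but a legal move exists → not checkmate.

no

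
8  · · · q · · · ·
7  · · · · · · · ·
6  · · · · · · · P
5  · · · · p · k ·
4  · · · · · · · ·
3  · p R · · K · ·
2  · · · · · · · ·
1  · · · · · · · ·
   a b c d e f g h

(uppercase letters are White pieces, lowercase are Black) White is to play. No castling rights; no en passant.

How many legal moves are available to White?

White to move; king on f3.
In check: no.
Legal moves: Ke4, Kg3, Ke3, Kg2, Kf2, Ke2, Rc8, Rc7, Rc6, Rc5, Rc4, Re3, Rd3, Rxb3, Rc2, Rc1, h7.
Count: 17.

17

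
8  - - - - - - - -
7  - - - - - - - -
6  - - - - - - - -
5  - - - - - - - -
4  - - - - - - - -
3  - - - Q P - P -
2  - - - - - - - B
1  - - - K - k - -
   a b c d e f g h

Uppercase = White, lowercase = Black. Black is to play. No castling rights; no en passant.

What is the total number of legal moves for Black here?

Black to move; king on f1.
In check: yes, from the white queen on d3.
Legal moves: Kg2, Kf2.
Count: 2.

2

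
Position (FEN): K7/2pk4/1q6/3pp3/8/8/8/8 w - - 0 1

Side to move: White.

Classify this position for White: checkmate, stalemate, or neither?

stalemate

White to move; white king on a8.
In check: no.
King squares — a7: attacked by Qb6; b7: attacked by Qb6; b8: attacked by Qb6.
Legal moves for White: none.
Not in check and no legal moves → stalemate.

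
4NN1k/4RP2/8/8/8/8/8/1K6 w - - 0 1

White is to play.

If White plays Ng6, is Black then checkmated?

After Ng6: black king on h8; in check: yes, from the white knight on g6.
Black has 1 legal reply: Kh7.
In check but a legal move exists → not checkmate.

no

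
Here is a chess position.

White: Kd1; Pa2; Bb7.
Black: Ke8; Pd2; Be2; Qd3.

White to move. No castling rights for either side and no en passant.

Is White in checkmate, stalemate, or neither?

White to move; white king on d1.
In check: yes, from the black bishop on e2.
King squares — c1: attacked by Pd2; e1: attacked by Pd2; c2: attacked by Qd3; d2: attacked by Qd3; e2: attacked by Qd3.
Legal moves for White: none.
In check with no legal moves → checkmate.

checkmate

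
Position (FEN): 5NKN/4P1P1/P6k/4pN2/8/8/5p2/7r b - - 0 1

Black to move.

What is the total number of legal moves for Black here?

Black to move; king on h6.
In check: yes, from the white knight on f5.
Legal moves: Kh5, Kg5.
Count: 2.

2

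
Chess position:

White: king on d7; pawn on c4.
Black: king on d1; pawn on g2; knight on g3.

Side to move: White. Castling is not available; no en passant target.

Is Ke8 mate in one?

no

After Ke8: black king on d1; in check: no.
Black is not in check, so this cannot be checkmate.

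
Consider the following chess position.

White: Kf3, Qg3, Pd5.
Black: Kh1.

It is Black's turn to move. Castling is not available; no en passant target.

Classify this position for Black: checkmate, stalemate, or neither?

stalemate

Black to move; black king on h1.
In check: no.
King squares — g1: attacked by Qg3; g2: attacked by Kf3; h2: attacked by Qg3.
Legal moves for Black: none.
Not in check and no legal moves → stalemate.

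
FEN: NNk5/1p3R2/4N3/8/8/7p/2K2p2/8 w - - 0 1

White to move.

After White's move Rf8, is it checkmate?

After Rf8: black king on c8; in check: yes, from the white rook on f8.
King squares — b7: own pawn; c7: attacked by Ne6; d7: attacked by Nb8; b8: attacked by Rf8; d8: attacked by Ne6.
Black has no legal moves → checkmate.

yes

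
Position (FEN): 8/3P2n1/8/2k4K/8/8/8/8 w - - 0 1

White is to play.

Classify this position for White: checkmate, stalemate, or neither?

neither

White to move; white king on h5.
In check: yes, from the black knight on g7.
Legal moves for White: Kh6, Kg6, Kg5, Kh4, Kg4.
White is in check but has 5 legal moves → neither.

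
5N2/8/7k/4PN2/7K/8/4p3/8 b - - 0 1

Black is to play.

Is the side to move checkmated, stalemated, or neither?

Black to move; black king on h6.
In check: yes, from the white knight on f5.
King squares — g5: attacked by Kh4; h5: attacked by Kh4; g6: attacked by Nf8; g7: attacked by Nf5; h7: attacked by Nf8.
Legal moves for Black: none.
In check with no legal moves → checkmate.

checkmate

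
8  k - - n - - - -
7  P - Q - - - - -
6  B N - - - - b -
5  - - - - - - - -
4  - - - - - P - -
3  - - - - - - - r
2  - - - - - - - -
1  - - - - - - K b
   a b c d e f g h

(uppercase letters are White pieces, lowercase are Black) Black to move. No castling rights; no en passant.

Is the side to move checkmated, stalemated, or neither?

Black to move; black king on a8.
In check: yes, from the white knight on b6.
King squares — a7: attacked by Qc7; b7: attacked by Ba6; b8: attacked by Pa7.
Legal moves for Black: none.
In check with no legal moves → checkmate.

checkmate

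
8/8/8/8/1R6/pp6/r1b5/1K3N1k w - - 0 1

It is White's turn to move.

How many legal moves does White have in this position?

White to move; king on b1.
In check: yes, from the black bishop on c2.
Legal moves: Kc1.
Count: 1.

1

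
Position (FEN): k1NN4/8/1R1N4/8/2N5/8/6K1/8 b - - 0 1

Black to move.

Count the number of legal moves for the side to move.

0

Black to move; king on a8.
In check: no.
Legal moves: none.
Count: 0.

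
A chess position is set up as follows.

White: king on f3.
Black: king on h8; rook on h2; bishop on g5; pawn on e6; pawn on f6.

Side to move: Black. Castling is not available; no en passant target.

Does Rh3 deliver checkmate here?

no

After Rh3: white king on f3; in check: yes, from the black rook on h3.
White has 5 legal replies: Kg4, Ke4, Kg2, Kf2, Ke2.
In check but a legal move exists → not checkmate.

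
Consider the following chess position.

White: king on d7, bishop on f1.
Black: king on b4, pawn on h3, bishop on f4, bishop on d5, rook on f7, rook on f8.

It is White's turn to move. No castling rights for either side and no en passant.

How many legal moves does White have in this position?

0

White to move; king on d7.
In check: yes, from the black rook on f7.
Legal moves: none.
Count: 0.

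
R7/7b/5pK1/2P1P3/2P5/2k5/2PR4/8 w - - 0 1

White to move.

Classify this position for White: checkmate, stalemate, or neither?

neither

White to move; white king on g6.
In check: yes, from the black bishop on h7.
King squares — f5: attacked by Bh7; g5: attacked by Pf6; h5: available; f6: available; h6: available; f7: available; g7: available; h7: available.
Legal moves for White: Kxh7, Kg7, Kf7, Kh6, Kxf6, Kh5.
White is in check but has 6 legal moves → neither.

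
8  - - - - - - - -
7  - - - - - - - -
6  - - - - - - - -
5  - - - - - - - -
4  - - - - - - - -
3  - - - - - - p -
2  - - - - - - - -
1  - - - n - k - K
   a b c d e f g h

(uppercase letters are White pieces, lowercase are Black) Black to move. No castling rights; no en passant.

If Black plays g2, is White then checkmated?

no

After g2: white king on h1; in check: yes, from the black pawn on g2.
White has 1 legal reply: Kh2.
In check but a legal move exists → not checkmate.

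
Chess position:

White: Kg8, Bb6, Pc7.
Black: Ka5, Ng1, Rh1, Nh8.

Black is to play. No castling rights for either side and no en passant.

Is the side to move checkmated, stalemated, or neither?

Black to move; black king on a5.
In check: yes, from the white bishop on b6.
King squares — a4: available; b4: available; b5: available; a6: available; b6: available.
Legal moves for Black: Kxb6, Ka6, Kb5, Kb4, Ka4.
Black is in check but has 5 legal moves → neither.

neither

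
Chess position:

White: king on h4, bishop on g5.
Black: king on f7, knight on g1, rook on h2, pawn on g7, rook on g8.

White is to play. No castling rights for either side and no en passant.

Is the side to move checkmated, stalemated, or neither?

neither

White to move; white king on h4.
In check: yes, from the black rook on h2.
Legal moves for White: Kg4, Kg3.
White is in check but has 2 legal moves → neither.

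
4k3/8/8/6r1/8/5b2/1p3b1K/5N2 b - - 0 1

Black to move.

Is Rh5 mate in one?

After Rh5: white king on h2; in check: yes, from the black rook on h5.
King squares — g1: attacked by Bf2; h1: attacked by Bf3; g2: attacked by Bf3; g3: attacked by Bf2; h3: attacked by Rh5.
White has no legal moves → checkmate.

yes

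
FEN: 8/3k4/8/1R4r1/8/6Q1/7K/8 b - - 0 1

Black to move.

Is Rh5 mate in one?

no

After Rh5: white king on h2; in check: yes, from the black rook on h5.
White has 5 legal replies: Kg2, Kg1, Rxh5, Qh4, Qh3+.
In check but a legal move exists → not checkmate.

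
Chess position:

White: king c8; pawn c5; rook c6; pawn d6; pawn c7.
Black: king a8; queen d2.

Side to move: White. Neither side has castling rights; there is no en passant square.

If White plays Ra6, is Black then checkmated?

yes

After Ra6: black king on a8; in check: yes, from the white rook on a6.
King squares — a7: attacked by Ra6; b7: attacked by Kc8; b8: attacked by Pc7.
Black has no legal moves → checkmate.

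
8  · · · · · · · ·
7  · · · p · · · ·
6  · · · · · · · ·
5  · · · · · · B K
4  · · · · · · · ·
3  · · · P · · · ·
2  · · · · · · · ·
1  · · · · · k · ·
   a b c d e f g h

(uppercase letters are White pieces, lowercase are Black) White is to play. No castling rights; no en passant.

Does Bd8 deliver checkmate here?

no

After Bd8: black king on f1; in check: no.
Black is not in check, so this cannot be checkmate.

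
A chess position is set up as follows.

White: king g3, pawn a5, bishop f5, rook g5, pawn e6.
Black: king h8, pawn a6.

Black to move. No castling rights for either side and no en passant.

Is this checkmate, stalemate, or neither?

Black to move; black king on h8.
In check: no.
King squares — g7: attacked by Rg5; h7: attacked by Bf5; g8: attacked by Rg5.
Legal moves for Black: none.
Not in check and no legal moves → stalemate.

stalemate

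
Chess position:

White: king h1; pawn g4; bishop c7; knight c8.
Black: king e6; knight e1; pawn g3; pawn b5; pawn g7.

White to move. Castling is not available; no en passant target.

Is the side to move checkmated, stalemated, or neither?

neither

White to move; white king on h1.
In check: no.
Legal moves for White: Ne7, Na7, Nd6, Nb6, Bd8, Bb8, Bd6, Bb6, Be5, Ba5, Bf4, Bxg3, Kg1, g5.
White has 14 legal moves and is not in check → neither.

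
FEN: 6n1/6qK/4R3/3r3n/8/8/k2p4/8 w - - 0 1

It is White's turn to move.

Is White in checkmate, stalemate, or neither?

checkmate

White to move; white king on h7.
In check: yes, from the black queen on g7.
King squares — g6: attacked by Qg7; h6: attacked by Qg7; g7: attacked by Nh5; g8: attacked by Qg7; h8: attacked by Qg7.
Legal moves for White: none.
In check with no legal moves → checkmate.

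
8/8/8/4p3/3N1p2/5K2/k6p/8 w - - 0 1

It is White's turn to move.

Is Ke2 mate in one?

After Ke2: black king on a2; in check: no.
Black is not in check, so this cannot be checkmate.

no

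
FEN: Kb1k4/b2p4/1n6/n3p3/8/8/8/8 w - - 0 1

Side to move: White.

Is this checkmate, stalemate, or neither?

White to move; white king on a8.
In check: yes, from the black knight on b6.
King squares — a7: attacked by Bb8; b7: attacked by Na5; b8: attacked by Ba7.
Legal moves for White: none.
In check with no legal moves → checkmate.

checkmate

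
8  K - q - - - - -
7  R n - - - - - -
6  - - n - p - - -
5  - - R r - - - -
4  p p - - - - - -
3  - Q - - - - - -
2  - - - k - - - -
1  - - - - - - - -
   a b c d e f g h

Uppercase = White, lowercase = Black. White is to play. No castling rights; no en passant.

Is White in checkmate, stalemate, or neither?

checkmate

White to move; white king on a8.
In check: yes, from the black queen on c8.
King squares — a7: own rook; b7: attacked by Qc8; b8: attacked by Nc6.
Legal moves for White: none.
In check with no legal moves → checkmate.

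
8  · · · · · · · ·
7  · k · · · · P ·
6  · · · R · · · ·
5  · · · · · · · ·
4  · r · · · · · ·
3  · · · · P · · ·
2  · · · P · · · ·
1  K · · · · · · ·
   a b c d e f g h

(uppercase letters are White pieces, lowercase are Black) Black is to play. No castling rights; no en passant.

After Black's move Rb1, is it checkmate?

After Rb1: white king on a1; in check: yes, from the black rook on b1.
White has 2 legal replies: Ka2, Kxb1.
In check but a legal move exists → not checkmate.

no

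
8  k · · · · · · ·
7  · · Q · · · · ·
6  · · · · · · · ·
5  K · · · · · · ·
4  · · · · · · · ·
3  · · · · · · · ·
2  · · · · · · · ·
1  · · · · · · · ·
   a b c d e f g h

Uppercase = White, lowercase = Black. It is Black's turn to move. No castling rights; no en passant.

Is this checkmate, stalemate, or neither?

stalemate

Black to move; black king on a8.
In check: no.
King squares — a7: attacked by Qc7; b7: attacked by Qc7; b8: attacked by Qc7.
Legal moves for Black: none.
Not in check and no legal moves → stalemate.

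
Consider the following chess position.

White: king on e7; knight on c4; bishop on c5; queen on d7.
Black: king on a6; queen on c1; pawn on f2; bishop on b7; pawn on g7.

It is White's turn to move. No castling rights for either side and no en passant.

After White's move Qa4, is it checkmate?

yes

After Qa4: black king on a6; in check: yes, from the white queen on a4.
King squares — a5: attacked by Qa4; b5: attacked by Qa4; b6: attacked by Nc4; a7: attacked by Qa4; b7: own bishop.
Black has no legal moves → checkmate.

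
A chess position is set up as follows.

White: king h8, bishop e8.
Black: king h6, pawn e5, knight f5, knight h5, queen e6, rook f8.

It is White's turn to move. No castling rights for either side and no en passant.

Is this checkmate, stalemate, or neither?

White to move; white king on h8.
In check: yes, from the black rook on f8.
King squares — g7: attacked by Nf5; h7: attacked by Kh6; g8: attacked by Qe6.
Legal moves for White: none.
In check with no legal moves → checkmate.

checkmate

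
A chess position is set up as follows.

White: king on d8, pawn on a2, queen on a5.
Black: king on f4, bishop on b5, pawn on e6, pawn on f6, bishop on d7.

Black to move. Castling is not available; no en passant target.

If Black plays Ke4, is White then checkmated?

After Ke4: white king on d8; in check: no.
White is not in check, so this cannot be checkmate.

no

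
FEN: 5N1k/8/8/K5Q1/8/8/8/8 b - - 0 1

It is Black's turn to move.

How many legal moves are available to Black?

Black to move; king on h8.
In check: no.
Legal moves: none.
Count: 0.

0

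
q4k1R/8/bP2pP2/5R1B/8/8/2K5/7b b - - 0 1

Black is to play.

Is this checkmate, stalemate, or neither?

Black to move; black king on f8.
In check: yes, from the white rook on h8.
King squares — e7: attacked by Pf6; f7: attacked by Bh5; g7: attacked by Pf6; e8: attacked by Bh5; g8: attacked by Rh8.
Legal moves for Black: none.
In check with no legal moves → checkmate.

checkmate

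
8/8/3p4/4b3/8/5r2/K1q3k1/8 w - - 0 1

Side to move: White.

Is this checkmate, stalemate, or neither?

White to move; white king on a2.
In check: yes, from the black queen on c2.
King squares — a1: attacked by Be5; b1: attacked by Qc2; b2: attacked by Qc2; a3: attacked by Rf3; b3: attacked by Qc2.
Legal moves for White: none.
In check with no legal moves → checkmate.

checkmate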